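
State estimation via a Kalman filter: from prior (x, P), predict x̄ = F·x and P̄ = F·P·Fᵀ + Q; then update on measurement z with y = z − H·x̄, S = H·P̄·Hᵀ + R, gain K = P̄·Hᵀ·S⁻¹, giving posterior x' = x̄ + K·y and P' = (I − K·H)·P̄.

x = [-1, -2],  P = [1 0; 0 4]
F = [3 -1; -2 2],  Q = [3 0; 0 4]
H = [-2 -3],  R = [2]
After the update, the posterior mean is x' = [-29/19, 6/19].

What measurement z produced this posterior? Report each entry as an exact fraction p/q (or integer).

z = [2]

x̄ = F·x = [-1, -2]
P̄ = F·P·Fᵀ + Q = [16 -14; -14 24]
S = H·P̄·Hᵀ + R = [114]
K = P̄·Hᵀ·S⁻¹ = [5/57; -22/57]
x' − x̄ = [-10/19, 44/19] = K·y
y = (KᵀK)⁻¹·Kᵀ·(x' − x̄) = [-6]
z = y + H·x̄ = [-6] + [8] = [2]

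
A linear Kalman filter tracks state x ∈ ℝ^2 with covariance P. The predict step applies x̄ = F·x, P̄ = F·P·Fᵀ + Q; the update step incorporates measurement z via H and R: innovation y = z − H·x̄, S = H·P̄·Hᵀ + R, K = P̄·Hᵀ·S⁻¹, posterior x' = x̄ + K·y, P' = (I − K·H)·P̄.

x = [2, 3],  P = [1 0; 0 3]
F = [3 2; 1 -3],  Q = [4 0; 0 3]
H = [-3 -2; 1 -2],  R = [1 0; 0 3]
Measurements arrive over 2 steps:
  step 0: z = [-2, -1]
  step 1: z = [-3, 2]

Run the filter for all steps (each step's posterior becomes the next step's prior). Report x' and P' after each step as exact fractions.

step 0: x' = [13243/35919, 18026/35919], P' = [8875/35919 -8845/35919; -8845/35919 15493/35919]
step 1: x' = [20328946/15529751, -48766749/108708257], P' = [3604483/15529751 -3529498/15529751; -3529498/15529751 44140573/108708257]

step 0: x̄ = F·x = [12, -7]
step 0: P̄ = F·P·Fᵀ + Q = [25 -15; -15 31]
step 0: y = z − H·x̄ = [20, -27]
step 0: S = H·P̄·Hᵀ + R = [170 -11; -11 212]
step 0: K = P̄·Hᵀ·S⁻¹ = [-8935/35919 8855/35919; -4451/35919 -13277/35919]
step 0: x' = x̄ + K·y = [13243/35919, 18026/35919]
step 0: P' = (I − K·H)·P̄ = [8875/35919 -8845/35919; -8845/35919 15493/35919]
step 1: x̄ = F·x = [75781/35919, -40835/35919]
step 1: P̄ = F·P·Fᵀ + Q = [179383/35919 -4418/35919; -4418/35919 309139/35919]
step 1: y = z − H·x̄ = [37916/35919, -85613/35919]
step 1: S = H·P̄·Hᵀ + R = [2833906/35919 680735/35919; 680735/35919 1541368/35919]
step 1: K = P̄·Hᵀ·S⁻¹ = [-3754453/15529751 3554493/15529751; -14161688/108708257 -37662544/108708257]
step 1: x' = x̄ + K·y = [20328946/15529751, -48766749/108708257]
step 1: P' = (I − K·H)·P̄ = [3604483/15529751 -3529498/15529751; -3529498/15529751 44140573/108708257]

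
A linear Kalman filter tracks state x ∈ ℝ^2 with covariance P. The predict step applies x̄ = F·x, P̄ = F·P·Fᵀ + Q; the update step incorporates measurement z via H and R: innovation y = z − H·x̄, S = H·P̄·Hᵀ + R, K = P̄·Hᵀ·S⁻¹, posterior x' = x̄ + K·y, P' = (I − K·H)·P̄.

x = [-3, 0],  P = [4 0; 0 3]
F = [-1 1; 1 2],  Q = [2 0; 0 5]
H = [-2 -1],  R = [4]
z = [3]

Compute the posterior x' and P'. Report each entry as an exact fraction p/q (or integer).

x' = [29/23, -119/23]
P' = [221/69 -362/69; -362/69 824/69]

x̄ = F·x = [3, -3]
P̄ = F·P·Fᵀ + Q = [9 2; 2 21]
y = z − H·x̄ = [6]
S = H·P̄·Hᵀ + R = [69]
K = P̄·Hᵀ·S⁻¹ = [-20/69; -25/69]
x' = x̄ + K·y = [29/23, -119/23]
P' = (I − K·H)·P̄ = [221/69 -362/69; -362/69 824/69]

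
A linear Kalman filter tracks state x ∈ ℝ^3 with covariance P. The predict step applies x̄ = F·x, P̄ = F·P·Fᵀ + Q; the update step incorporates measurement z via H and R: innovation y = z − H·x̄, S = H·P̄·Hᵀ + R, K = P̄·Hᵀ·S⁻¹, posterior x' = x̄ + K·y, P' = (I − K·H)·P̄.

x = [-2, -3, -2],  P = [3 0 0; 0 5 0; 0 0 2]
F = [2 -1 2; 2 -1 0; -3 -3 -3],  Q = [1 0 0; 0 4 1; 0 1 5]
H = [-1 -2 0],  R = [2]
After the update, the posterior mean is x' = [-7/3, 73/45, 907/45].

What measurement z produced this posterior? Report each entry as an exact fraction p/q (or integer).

z = [-1]

x̄ = F·x = [-5, -1, 21]
P̄ = F·P·Fᵀ + Q = [26 17 -15; 17 21 -2; -15 -2 95]
S = H·P̄·Hᵀ + R = [180]
K = P̄·Hᵀ·S⁻¹ = [-1/3; -59/180; 19/180]
x' − x̄ = [8/3, 118/45, -38/45] = K·y
y = (KᵀK)⁻¹·Kᵀ·(x' − x̄) = [-8]
z = y + H·x̄ = [-8] + [7] = [-1]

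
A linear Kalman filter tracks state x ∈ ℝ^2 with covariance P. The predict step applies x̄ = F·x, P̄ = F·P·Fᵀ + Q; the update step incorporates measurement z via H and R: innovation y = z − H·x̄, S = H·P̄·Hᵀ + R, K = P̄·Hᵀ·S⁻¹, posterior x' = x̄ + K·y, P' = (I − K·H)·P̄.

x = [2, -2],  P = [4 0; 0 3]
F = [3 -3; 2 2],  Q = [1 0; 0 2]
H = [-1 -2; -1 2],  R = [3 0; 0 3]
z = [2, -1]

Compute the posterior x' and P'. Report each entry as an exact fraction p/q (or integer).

x̄ = F·x = [12, 0]
P̄ = F·P·Fᵀ + Q = [64 6; 6 30]
y = z − H·x̄ = [14, 11]
S = H·P̄·Hᵀ + R = [211 -56; -56 163]
K = P̄·Hᵀ·S⁻¹ = [-1700/3473 -1692/3473; -2578/10419 2566/10419]
x' = x̄ + K·y = [-32/151, -114/151]
P' = (I − K·H)·P̄ = [5088/3473 6/3473; 6/3473 1286/3473]

x' = [-32/151, -114/151]
P' = [5088/3473 6/3473; 6/3473 1286/3473]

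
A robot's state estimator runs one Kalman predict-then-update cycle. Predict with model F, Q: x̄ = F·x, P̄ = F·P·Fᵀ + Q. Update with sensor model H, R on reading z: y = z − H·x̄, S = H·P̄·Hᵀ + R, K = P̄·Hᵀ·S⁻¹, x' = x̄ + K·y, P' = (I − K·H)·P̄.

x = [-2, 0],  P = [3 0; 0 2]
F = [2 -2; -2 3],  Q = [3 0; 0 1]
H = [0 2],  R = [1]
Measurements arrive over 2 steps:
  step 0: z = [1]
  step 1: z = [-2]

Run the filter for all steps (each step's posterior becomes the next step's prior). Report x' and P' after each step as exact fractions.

step 0: x̄ = F·x = [-4, 4]
step 0: P̄ = F·P·Fᵀ + Q = [23 -24; -24 31]
step 0: y = z − H·x̄ = [-7]
step 0: S = H·P̄·Hᵀ + R = [125]
step 0: K = P̄·Hᵀ·S⁻¹ = [-48/125; 62/125]
step 0: x' = x̄ + K·y = [-164/125, 66/125]
step 0: P' = (I − K·H)·P̄ = [571/125 -24/125; -24/125 31/125]
step 1: x̄ = F·x = [-92/25, 526/125]
step 1: P̄ = F·P·Fᵀ + Q = [119/5 -542/25; -542/25 2976/125]
step 1: y = z − H·x̄ = [-1302/125]
step 1: S = H·P̄·Hᵀ + R = [12029/125]
step 1: K = P̄·Hᵀ·S⁻¹ = [-5420/12029; 5952/12029]
step 1: x' = x̄ + K·y = [12188/12029, -11378/12029]
step 1: P' = (I − K·H)·P̄ = [51279/12029 -2710/12029; -2710/12029 2976/12029]

step 0: x' = [-164/125, 66/125], P' = [571/125 -24/125; -24/125 31/125]
step 1: x' = [12188/12029, -11378/12029], P' = [51279/12029 -2710/12029; -2710/12029 2976/12029]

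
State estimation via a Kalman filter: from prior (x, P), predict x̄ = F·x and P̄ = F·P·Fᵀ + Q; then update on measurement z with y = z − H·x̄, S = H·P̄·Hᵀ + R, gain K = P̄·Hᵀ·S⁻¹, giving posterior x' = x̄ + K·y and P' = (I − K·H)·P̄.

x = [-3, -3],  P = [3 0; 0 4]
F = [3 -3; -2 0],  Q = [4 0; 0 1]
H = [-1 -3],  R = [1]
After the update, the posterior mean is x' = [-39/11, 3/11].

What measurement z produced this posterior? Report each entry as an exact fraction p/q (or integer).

x̄ = F·x = [0, 6]
P̄ = F·P·Fᵀ + Q = [67 -18; -18 13]
S = H·P̄·Hᵀ + R = [77]
K = P̄·Hᵀ·S⁻¹ = [-13/77; -3/11]
x' − x̄ = [-39/11, -63/11] = K·y
y = (KᵀK)⁻¹·Kᵀ·(x' − x̄) = [21]
z = y + H·x̄ = [21] + [-18] = [3]

z = [3]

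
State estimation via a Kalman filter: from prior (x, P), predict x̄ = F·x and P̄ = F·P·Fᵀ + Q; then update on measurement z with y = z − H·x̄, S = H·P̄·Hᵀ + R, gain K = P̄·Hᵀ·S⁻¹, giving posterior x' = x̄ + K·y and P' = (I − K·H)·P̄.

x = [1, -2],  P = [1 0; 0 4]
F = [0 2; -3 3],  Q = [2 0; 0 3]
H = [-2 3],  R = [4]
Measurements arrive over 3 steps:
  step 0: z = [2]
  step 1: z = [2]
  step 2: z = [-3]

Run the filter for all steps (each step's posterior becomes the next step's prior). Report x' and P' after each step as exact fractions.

step 0: x' = [-31/55, 9/55], P' = [666/55 456/55; 456/55 336/55]
step 1: x' = [27394/23451, 11394/7817], P' = [152966/23451 31740/7817; 31740/7817 23100/7817]
step 2: x' = [2066992/718615, 658597/718615], P' = [12130858/2155845 2530596/718615; 2530596/718615 1891716/718615]

step 0: x̄ = F·x = [-4, -9]
step 0: P̄ = F·P·Fᵀ + Q = [18 24; 24 48]
step 0: y = z − H·x̄ = [21]
step 0: S = H·P̄·Hᵀ + R = [220]
step 0: K = P̄·Hᵀ·S⁻¹ = [9/55; 24/55]
step 0: x' = x̄ + K·y = [-31/55, 9/55]
step 0: P' = (I − K·H)·P̄ = [666/55 456/55; 456/55 336/55]
step 1: x̄ = F·x = [18/55, 24/11]
step 1: P̄ = F·P·Fᵀ + Q = [1454/55 -144/11; -144/11 195/11]
step 1: y = z − H·x̄ = [-214/55]
step 1: S = H·P̄·Hᵀ + R = [23451/55]
step 1: K = P̄·Hᵀ·S⁻¹ = [-5068/23451; 1455/7817]
step 1: x' = x̄ + K·y = [27394/23451, 11394/7817]
step 1: P' = (I − K·H)·P̄ = [152966/23451 31740/7817; 31740/7817 23100/7817]
step 2: x̄ = F·x = [22788/7817, 6788/7817]
step 2: P̄ = F·P·Fᵀ + Q = [108034/7817 -51840/7817; -51840/7817 118929/7817]
step 2: y = z − H·x̄ = [1761/7817]
step 2: S = H·P̄·Hᵀ + R = [2155845/7817]
step 2: K = P̄·Hᵀ·S⁻¹ = [-371588/2155845; 153489/718615]
step 2: x' = x̄ + K·y = [2066992/718615, 658597/718615]
step 2: P' = (I − K·H)·P̄ = [12130858/2155845 2530596/718615; 2530596/718615 1891716/718615]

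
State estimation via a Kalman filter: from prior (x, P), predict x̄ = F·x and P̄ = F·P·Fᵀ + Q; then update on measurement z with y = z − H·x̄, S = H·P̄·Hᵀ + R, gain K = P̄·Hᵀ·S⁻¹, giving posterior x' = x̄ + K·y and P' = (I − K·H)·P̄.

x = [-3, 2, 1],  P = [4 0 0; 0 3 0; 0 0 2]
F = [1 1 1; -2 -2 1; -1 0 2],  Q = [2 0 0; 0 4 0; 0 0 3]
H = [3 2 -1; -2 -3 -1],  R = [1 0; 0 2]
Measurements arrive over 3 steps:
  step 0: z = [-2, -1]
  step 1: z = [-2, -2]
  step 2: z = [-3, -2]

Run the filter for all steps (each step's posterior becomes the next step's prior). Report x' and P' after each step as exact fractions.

step 0: x' = [4649/4918, -2778/2459, 6397/2459], P' = [50813/9836 -25341/4918 23601/4918; -25341/4918 12931/2459 -11667/2459; 23601/4918 -11667/2459 12513/2459]
step 1: x' = [-101951/3142596, 1182715/20426874, 20321369/10213437], P' = [4801015/3142596 -2327759/1571298 1113011/785649; -2327759/1571298 15874111/10213437 -13640942/10213437; 1113011/785649 -13640942/10213437 19524994/10213437]
step 2: x' = [2712190831/14438822702, -2550682854/7219411351, 19992355521/7219411351], P' = [128706142133/86632936212 -31276533139/21658234053 19768227665/14438822702; -31276533139/21658234053 32944115042/21658234053 -9336740432/7219411351; 19768227665/14438822702 -9336740432/7219411351 13412476263/7219411351]

step 0: x̄ = F·x = [0, 3, 5]
step 0: P̄ = F·P·Fᵀ + Q = [11 -12 0; -12 34 12; 0 12 15]
step 0: y = z − H·x̄ = [-3, 13]
step 0: S = H·P̄·Hᵀ + R = [59 -87; -87 295]
step 0: K = P̄·Hᵀ·S⁻¹ = [3873/9836 1609/9836; -965/4918 -1785/4918; -891/4918 -1113/4918]
step 0: x' = x̄ + K·y = [4649/4918, -2778/2459, 6397/2459]
step 0: P' = (I − K·H)·P̄ = [50813/9836 -25341/4918 23601/4918; -25341/4918 12931/2459 -11667/2459; 23601/4918 -11667/2459 12513/2459]
step 1: x̄ = F·x = [11887/4918, 7304/2459, 20939/4918]
step 1: P̄ = F·P·Fᵀ + Q = [71965/9836 11793/2459 53839/9836; 11793/2459 22988/2459 12757/2459; 53839/9836 12757/2459 91721/9836]
step 1: y = z − H·x̄ = [-26887/2459, 78701/4918]
step 1: S = H·P̄·Hᵀ + R = [288992/2459 -376957/2459; -376957/2459 2314409/9836]
step 1: K = P̄·Hᵀ·S⁻¹ = [639965/3142596 -10940/785649; -4273/20426874 -1860262/10213437; -3399449/10213437 -3770227/10213437]
step 1: x' = x̄ + K·y = [-101951/3142596, 1182715/20426874, 20321369/10213437]
step 1: P' = (I − K·H)·P̄ = [4801015/3142596 -2327759/1571298 1113011/785649; -2327759/1571298 15874111/10213437 -13640942/10213437; 1113011/785649 -13640942/10213437 19524994/10213437]
step 2: x̄ = F·x = [82325543/40853748, 39602671/20426874, 54632105/13617916]
step 2: P̄ = F·P·Fᵀ + Q = [171299251/40853748 32527415/20426874 34352509/13617916; 32527415/20426874 61932109/10213437 14809181/6808958; 34352509/13617916 14809181/6808958 88622685/13617916]
step 2: y = z − H·x̄ = [-182026121/20426874, 484455931/40853748]
step 2: S = H·P̄·Hᵀ + R = [661555315/10213437 -1554106649/20426874; -1554106649/20426874 4988347063/40853748]
step 2: K = P̄·Hᵀ·S⁻¹ = [17296795297/86632936212 -175813147/43316468106; 68851963/21658234053 -4134528776/21658234053; -4867231259/14438822702 -2585241316/7219411351]
step 2: x' = x̄ + K·y = [2712190831/14438822702, -2550682854/7219411351, 19992355521/7219411351]
step 2: P' = (I − K·H)·P̄ = [128706142133/86632936212 -31276533139/21658234053 19768227665/14438822702; -31276533139/21658234053 32944115042/21658234053 -9336740432/7219411351; 19768227665/14438822702 -9336740432/7219411351 13412476263/7219411351]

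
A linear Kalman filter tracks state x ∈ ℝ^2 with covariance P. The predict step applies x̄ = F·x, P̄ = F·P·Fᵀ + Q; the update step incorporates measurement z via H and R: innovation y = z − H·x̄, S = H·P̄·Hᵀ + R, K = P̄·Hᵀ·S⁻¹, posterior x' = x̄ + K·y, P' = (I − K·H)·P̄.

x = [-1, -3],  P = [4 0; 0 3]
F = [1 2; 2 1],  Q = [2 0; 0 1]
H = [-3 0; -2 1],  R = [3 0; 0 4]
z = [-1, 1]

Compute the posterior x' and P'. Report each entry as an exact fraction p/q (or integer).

x̄ = F·x = [-7, -5]
P̄ = F·P·Fᵀ + Q = [18 14; 14 20]
y = z − H·x̄ = [-22, -8]
S = H·P̄·Hᵀ + R = [165 66; 66 40]
K = P̄·Hᵀ·S⁻¹ = [-59/187 -1/34; -96/187 11/17]
x' = x̄ + K·y = [3/17, 19/17]
P' = (I − K·H)·P̄ = [59/187 96/187; 96/187 676/187]

x' = [3/17, 19/17]
P' = [59/187 96/187; 96/187 676/187]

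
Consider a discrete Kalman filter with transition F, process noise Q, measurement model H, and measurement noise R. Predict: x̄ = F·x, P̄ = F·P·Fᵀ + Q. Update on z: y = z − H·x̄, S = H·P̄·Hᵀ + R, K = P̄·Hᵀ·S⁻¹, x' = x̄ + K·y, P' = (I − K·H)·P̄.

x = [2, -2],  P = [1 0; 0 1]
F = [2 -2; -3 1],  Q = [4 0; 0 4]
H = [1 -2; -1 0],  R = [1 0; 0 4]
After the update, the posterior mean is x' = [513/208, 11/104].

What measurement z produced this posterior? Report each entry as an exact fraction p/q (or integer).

z = [2, -3]

x̄ = F·x = [8, -8]
P̄ = F·P·Fᵀ + Q = [12 -8; -8 14]
S = H·P̄·Hᵀ + R = [101 -28; -28 16]
K = P̄·Hᵀ·S⁻¹ = [7/52 -107/208; -11/26 -25/104]
x' − x̄ = [-1151/208, 843/104] = K·y
y = (KᵀK)⁻¹·Kᵀ·(x' − x̄) = [-22, 5]
z = y + H·x̄ = [-22, 5] + [24, -8] = [2, -3]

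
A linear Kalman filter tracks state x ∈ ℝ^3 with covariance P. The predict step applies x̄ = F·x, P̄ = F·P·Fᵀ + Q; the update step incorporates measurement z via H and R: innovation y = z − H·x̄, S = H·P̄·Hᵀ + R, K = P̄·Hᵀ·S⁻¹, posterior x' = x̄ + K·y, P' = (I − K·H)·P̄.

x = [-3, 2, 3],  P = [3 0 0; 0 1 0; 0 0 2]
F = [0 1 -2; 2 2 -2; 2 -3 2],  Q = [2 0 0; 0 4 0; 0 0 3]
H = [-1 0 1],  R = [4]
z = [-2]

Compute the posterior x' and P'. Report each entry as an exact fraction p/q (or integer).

x̄ = F·x = [-4, -8, -6]
P̄ = F·P·Fᵀ + Q = [11 10 -11; 10 28 -2; -11 -2 32]
y = z − H·x̄ = [0]
S = H·P̄·Hᵀ + R = [69]
K = P̄·Hᵀ·S⁻¹ = [-22/69; -4/23; 43/69]
x' = x̄ + K·y = [-4, -8, -6]
P' = (I − K·H)·P̄ = [275/69 142/23 187/69; 142/23 596/23 126/23; 187/69 126/23 359/69]

x' = [-4, -8, -6]
P' = [275/69 142/23 187/69; 142/23 596/23 126/23; 187/69 126/23 359/69]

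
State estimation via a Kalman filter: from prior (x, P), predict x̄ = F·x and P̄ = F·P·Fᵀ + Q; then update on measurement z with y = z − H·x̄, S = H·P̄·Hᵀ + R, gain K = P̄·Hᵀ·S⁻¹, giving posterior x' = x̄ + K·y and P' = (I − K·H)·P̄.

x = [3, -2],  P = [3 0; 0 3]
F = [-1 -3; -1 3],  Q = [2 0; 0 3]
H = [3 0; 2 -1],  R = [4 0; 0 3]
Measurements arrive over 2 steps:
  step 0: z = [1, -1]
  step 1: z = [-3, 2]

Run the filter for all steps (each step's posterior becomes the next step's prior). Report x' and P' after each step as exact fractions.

step 0: x̄ = F·x = [3, -9]
step 0: P̄ = F·P·Fᵀ + Q = [32 -24; -24 33]
step 0: y = z − H·x̄ = [-8, -16]
step 0: S = H·P̄·Hᵀ + R = [292 264; 264 260]
step 0: K = P̄·Hᵀ·S⁻¹ = [108/389 22/389; 333/778 -1161/1556]
step 0: x' = x̄ + K·y = [-49/389, -189/389]
step 0: P' = (I − K·H)·P̄ = [144/389 222/389; 222/389 5259/1556]
step 1: x̄ = F·x = [616/389, -518/389]
step 1: P̄ = F·P·Fᵀ + Q = [56347/1556 -46755/1556; -46755/1556 47247/1556]
step 1: y = z − H·x̄ = [-3015/389, -972/389]
step 1: S = H·P̄·Hᵀ + R = [513347/1556 478347/1556; 478347/1556 464323/1556]
step 1: K = P̄·Hᵀ·S⁻¹ = [356310/1533253 159449/1533253; 1415439/6133012 -3317379/6133012]
step 1: x' = x̄ + K·y = [-732070/1533253, -10848217/6133012]
step 1: P' = (I − K·H)·P̄ = [475080/1533253 471813/1533253; 471813/1533253 13726641/6133012]

step 0: x' = [-49/389, -189/389], P' = [144/389 222/389; 222/389 5259/1556]
step 1: x' = [-732070/1533253, -10848217/6133012], P' = [475080/1533253 471813/1533253; 471813/1533253 13726641/6133012]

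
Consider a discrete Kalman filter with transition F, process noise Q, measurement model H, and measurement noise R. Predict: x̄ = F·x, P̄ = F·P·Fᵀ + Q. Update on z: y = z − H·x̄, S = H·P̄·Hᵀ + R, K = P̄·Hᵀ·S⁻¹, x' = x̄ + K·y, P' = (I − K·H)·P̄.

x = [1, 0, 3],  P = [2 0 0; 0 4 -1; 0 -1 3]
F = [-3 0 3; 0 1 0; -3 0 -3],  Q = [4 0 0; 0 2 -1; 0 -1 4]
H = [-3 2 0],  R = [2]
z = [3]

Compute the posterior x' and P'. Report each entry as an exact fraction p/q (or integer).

x̄ = F·x = [6, 0, -12]
P̄ = F·P·Fᵀ + Q = [49 -3 -9; -3 6 2; -9 2 49]
y = z − H·x̄ = [21]
S = H·P̄·Hᵀ + R = [503]
K = P̄·Hᵀ·S⁻¹ = [-153/503; 21/503; 31/503]
x' = x̄ + K·y = [-195/503, 441/503, -5385/503]
P' = (I − K·H)·P̄ = [1238/503 1704/503 216/503; 1704/503 2577/503 355/503; 216/503 355/503 23686/503]

x' = [-195/503, 441/503, -5385/503]
P' = [1238/503 1704/503 216/503; 1704/503 2577/503 355/503; 216/503 355/503 23686/503]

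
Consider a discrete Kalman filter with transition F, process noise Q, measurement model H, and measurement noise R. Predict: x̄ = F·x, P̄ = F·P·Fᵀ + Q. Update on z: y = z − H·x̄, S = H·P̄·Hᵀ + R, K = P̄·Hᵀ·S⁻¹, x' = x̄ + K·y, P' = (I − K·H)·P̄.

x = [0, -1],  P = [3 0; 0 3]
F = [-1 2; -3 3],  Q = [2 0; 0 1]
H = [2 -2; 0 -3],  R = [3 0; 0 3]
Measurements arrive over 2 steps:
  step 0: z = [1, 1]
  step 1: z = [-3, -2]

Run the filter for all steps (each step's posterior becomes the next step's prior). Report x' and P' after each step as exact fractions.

step 0: x' = [-10/507, -193/507], P' = [2729/3042 905/3042; 905/3042 989/3042]
step 1: x' = [-153290/212339, 266645/424678], P' = [332581/424678 53537/212339; 53537/212339 128431/424678]

step 0: x̄ = F·x = [-2, -3]
step 0: P̄ = F·P·Fᵀ + Q = [17 27; 27 55]
step 0: y = z − H·x̄ = [-1, -8]
step 0: S = H·P̄·Hᵀ + R = [75 168; 168 498]
step 0: K = P̄·Hᵀ·S⁻¹ = [608/1521 -905/3042; -28/1521 -989/3042]
step 0: x' = x̄ + K·y = [-10/507, -193/507]
step 0: P' = (I − K·H)·P̄ = [2729/3042 905/3042; 905/3042 989/3042]
step 1: x̄ = F·x = [-376/507, -183/169]
step 1: P̄ = F·P·Fᵀ + Q = [9149/3042 332/169; 332/169 1123/169]
step 1: y = z − H·x̄ = [-1867/507, -887/169]
step 1: S = H·P̄·Hᵀ + R = [39385/1521 4746/169; 4746/169 10614/169]
step 1: K = P̄·Hᵀ·S⁻¹ = [75169/212339 -53537/212339; -7119/212339 -128431/424678]
step 1: x' = x̄ + K·y = [-153290/212339, 266645/424678]
step 1: P' = (I − K·H)·P̄ = [332581/424678 53537/212339; 53537/212339 128431/424678]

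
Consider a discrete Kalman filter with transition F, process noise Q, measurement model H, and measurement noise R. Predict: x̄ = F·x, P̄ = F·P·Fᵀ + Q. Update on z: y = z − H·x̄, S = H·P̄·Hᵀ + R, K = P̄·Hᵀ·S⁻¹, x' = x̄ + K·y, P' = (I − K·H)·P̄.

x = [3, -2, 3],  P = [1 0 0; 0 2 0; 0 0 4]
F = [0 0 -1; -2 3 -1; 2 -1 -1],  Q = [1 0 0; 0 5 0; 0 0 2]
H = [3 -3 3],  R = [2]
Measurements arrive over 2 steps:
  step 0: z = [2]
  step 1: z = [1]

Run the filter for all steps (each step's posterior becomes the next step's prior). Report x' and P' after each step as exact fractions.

step 0: x̄ = F·x = [-3, -15, 5]
step 0: P̄ = F·P·Fᵀ + Q = [5 4 4; 4 31 -6; 4 -6 12]
step 0: y = z − H·x̄ = [-49]
step 0: S = H·P̄·Hᵀ + R = [542]
step 0: K = P̄·Hᵀ·S⁻¹ = [15/542; -99/542; 33/271]
step 0: x' = x̄ + K·y = [-2361/542, -3279/542, -262/271]
step 0: P' = (I − K·H)·P̄ = [2485/542 3653/542 589/271; 3653/542 7001/542 1641/271; 589/271 1641/271 1074/271]
step 1: x̄ = F·x = [262/271, -4591/542, -919/542]
step 1: P̄ = F·P·Fᵀ + Q = [1345/271 -2671/271 1537/271; -2671/271 18991/542 -6135/542; 1537/271 -6135/542 7413/542]
step 1: y = z − H·x̄ = [-6023/271]
step 1: S = H·P̄·Hᵀ + R = [262424/271]
step 1: K = P̄·Hᵀ·S⁻¹ = [16659/262424; -22851/131212; 24933/262424]
step 1: x' = x̄ + K·y = [-116539/262424, -603563/131212, -999097/262424]
step 1: P' = (I − K·H)·P̄ = [278369/262424 111467/131212 -44329/262424; 111467/131212 185966/32803 617163/131212; -44329/262424 617163/131212 1295277/262424]

step 0: x' = [-2361/542, -3279/542, -262/271], P' = [2485/542 3653/542 589/271; 3653/542 7001/542 1641/271; 589/271 1641/271 1074/271]
step 1: x' = [-116539/262424, -603563/131212, -999097/262424], P' = [278369/262424 111467/131212 -44329/262424; 111467/131212 185966/32803 617163/131212; -44329/262424 617163/131212 1295277/262424]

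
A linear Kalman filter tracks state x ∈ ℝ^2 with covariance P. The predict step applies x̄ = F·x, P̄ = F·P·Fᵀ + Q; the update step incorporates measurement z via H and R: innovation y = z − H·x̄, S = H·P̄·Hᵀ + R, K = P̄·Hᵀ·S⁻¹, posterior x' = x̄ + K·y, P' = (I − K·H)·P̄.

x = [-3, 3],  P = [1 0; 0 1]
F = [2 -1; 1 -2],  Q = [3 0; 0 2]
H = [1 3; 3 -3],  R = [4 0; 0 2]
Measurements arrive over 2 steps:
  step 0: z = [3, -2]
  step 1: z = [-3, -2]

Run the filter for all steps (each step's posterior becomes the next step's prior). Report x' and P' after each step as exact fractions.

step 0: x' = [-191/1035, 542/1035], P' = [1112/3105 616/3105; 616/3105 788/3105]
step 1: x' = [-53402/42377, -26497/42377], P' = [98414/296639 7430/42377; 7430/42377 9862/42377]

step 0: x̄ = F·x = [-9, -9]
step 0: P̄ = F·P·Fᵀ + Q = [8 4; 4 7]
step 0: y = z − H·x̄ = [39, -2]
step 0: S = H·P̄·Hᵀ + R = [99 -15; -15 65]
step 0: K = P̄·Hᵀ·S⁻¹ = [148/621 248/1035; 149/621 -86/1035]
step 0: x' = x̄ + K·y = [-191/1035, 542/1035]
step 0: P' = (I − K·H)·P̄ = [1112/3105 616/3105; 616/3105 788/3105]
step 1: x̄ = F·x = [-308/345, -85/69]
step 1: P̄ = F·P·Fᵀ + Q = [1343/345 16/69; 16/69 178/69]
step 1: y = z − H·x̄ = [548/345, -347/115]
step 1: S = H·P̄·Hᵀ + R = [11213/345 -1167/115; -1167/115 6449/115]
step 1: K = P̄·Hᵀ·S⁻¹ = [63611/296639 69606/296639; 9254/42377 -3648/42377]
step 1: x' = x̄ + K·y = [-53402/42377, -26497/42377]
step 1: P' = (I − K·H)·P̄ = [98414/296639 7430/42377; 7430/42377 9862/42377]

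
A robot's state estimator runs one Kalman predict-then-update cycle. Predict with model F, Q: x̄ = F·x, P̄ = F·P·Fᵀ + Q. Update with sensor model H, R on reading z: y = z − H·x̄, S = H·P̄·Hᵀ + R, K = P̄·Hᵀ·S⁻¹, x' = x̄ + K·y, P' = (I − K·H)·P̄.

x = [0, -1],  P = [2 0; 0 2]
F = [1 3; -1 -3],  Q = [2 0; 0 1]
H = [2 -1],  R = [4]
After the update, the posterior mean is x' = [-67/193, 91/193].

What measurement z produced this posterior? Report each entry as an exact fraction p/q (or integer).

x̄ = F·x = [-3, 3]
P̄ = F·P·Fᵀ + Q = [22 -20; -20 21]
S = H·P̄·Hᵀ + R = [193]
K = P̄·Hᵀ·S⁻¹ = [64/193; -61/193]
x' − x̄ = [512/193, -488/193] = K·y
y = (KᵀK)⁻¹·Kᵀ·(x' − x̄) = [8]
z = y + H·x̄ = [8] + [-9] = [-1]

z = [-1]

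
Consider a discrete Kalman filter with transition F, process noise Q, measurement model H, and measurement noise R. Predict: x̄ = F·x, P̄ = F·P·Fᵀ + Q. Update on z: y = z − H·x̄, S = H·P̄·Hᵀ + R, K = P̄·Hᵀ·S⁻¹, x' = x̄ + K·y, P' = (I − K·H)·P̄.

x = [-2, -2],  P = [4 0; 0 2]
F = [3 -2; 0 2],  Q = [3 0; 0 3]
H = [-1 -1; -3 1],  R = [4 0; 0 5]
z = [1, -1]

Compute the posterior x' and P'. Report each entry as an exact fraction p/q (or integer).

x̄ = F·x = [-2, -4]
P̄ = F·P·Fᵀ + Q = [47 -8; -8 11]
y = z − H·x̄ = [-5, -3]
S = H·P̄·Hᵀ + R = [46 114; 114 487]
K = P̄·Hᵀ·S⁻¹ = [-2007/9406 -1204/4703; -5451/9406 976/4703]
x' = x̄ + K·y = [-1553/9406, -16225/9406]
P' = (I − K·H)·P̄ = [5017/9406 3011/9406; 3011/9406 18793/9406]

x' = [-1553/9406, -16225/9406]
P' = [5017/9406 3011/9406; 3011/9406 18793/9406]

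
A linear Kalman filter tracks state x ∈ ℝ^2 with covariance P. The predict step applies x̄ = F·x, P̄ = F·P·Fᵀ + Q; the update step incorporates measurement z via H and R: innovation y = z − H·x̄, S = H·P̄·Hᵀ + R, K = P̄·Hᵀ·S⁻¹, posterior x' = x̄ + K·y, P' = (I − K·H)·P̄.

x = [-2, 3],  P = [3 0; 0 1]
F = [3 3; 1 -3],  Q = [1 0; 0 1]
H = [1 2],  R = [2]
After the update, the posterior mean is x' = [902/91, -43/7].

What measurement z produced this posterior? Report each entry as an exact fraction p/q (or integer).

z = [-2]

x̄ = F·x = [3, -11]
P̄ = F·P·Fᵀ + Q = [37 0; 0 13]
S = H·P̄·Hᵀ + R = [91]
K = P̄·Hᵀ·S⁻¹ = [37/91; 2/7]
x' − x̄ = [629/91, 34/7] = K·y
y = (KᵀK)⁻¹·Kᵀ·(x' − x̄) = [17]
z = y + H·x̄ = [17] + [-19] = [-2]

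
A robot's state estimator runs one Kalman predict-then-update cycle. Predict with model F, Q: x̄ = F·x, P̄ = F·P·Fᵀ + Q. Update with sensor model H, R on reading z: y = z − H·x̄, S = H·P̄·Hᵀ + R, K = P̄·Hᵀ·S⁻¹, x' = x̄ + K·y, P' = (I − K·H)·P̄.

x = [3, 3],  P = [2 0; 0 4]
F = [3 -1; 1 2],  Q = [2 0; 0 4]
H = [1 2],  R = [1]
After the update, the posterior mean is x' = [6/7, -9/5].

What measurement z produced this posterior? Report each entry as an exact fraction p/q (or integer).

x̄ = F·x = [6, 9]
P̄ = F·P·Fᵀ + Q = [24 -2; -2 22]
S = H·P̄·Hᵀ + R = [105]
K = P̄·Hᵀ·S⁻¹ = [4/21; 2/5]
x' − x̄ = [-36/7, -54/5] = K·y
y = (KᵀK)⁻¹·Kᵀ·(x' − x̄) = [-27]
z = y + H·x̄ = [-27] + [24] = [-3]

z = [-3]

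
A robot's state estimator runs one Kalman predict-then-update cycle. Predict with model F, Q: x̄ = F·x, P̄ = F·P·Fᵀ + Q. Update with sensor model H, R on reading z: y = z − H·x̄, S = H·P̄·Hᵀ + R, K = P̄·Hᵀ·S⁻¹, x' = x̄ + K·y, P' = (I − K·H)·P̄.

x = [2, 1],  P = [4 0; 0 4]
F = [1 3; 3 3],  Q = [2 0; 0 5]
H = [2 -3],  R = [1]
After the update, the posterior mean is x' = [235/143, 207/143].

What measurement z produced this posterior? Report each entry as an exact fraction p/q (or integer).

z = [-1]

x̄ = F·x = [5, 9]
P̄ = F·P·Fᵀ + Q = [42 48; 48 77]
S = H·P̄·Hᵀ + R = [286]
K = P̄·Hᵀ·S⁻¹ = [-30/143; -135/286]
x' − x̄ = [-480/143, -1080/143] = K·y
y = (KᵀK)⁻¹·Kᵀ·(x' − x̄) = [16]
z = y + H·x̄ = [16] + [-17] = [-1]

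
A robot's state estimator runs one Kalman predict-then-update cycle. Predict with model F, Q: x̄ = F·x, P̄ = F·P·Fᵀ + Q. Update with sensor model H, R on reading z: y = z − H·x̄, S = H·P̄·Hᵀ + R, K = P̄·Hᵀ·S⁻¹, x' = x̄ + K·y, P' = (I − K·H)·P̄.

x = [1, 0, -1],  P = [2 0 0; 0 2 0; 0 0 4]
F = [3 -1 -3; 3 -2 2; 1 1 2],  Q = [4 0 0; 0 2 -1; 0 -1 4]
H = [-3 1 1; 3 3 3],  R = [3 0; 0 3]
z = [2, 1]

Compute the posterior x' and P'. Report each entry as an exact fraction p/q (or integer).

x̄ = F·x = [6, 1, -1]
P̄ = F·P·Fᵀ + Q = [60 -2 -20; -2 44 17; -20 17 24]
y = z − H·x̄ = [20, -17]
S = H·P̄·Hᵀ + R = [777 -102; -102 1065]
K = P̄·Hᵀ·S⁻¹ = [-67834/272367 22658/272367; 29803/272367 48121/272367; 37997/272367 19751/272367]
x' = x̄ + K·y = [-35888/90789, 16790/90789, 50602/90789]
P' = (I − K·H)·P̄ = [56540/272367 -10322/272367 -23560/272367; -10322/272367 1469930/272367 -1411487/272367; -23560/272367 -1411487/272367 1454798/272367]

x' = [-35888/90789, 16790/90789, 50602/90789]
P' = [56540/272367 -10322/272367 -23560/272367; -10322/272367 1469930/272367 -1411487/272367; -23560/272367 -1411487/272367 1454798/272367]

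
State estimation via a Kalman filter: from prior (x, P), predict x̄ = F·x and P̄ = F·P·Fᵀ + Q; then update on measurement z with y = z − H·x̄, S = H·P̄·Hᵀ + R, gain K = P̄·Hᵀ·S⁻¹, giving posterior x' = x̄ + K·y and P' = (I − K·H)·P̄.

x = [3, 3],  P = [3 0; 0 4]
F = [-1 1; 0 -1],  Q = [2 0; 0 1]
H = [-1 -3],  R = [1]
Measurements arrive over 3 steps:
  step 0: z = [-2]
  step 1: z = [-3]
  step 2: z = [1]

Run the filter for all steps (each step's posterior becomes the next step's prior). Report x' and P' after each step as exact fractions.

step 0: x' = [-33/31, 28/31], P' = [270/31 -91/31; -91/31 34/31]
step 1: x' = [731/207, -56/207], P' = [6353/414 -1030/207; -1030/207 355/207]
step 2: x' = [-15145/5921, 2800/5921], P' = [138695/5921 -44998/5921; -44998/5921 15200/5921]

step 0: x̄ = F·x = [0, -3]
step 0: P̄ = F·P·Fᵀ + Q = [9 -4; -4 5]
step 0: y = z − H·x̄ = [-11]
step 0: S = H·P̄·Hᵀ + R = [31]
step 0: K = P̄·Hᵀ·S⁻¹ = [3/31; -11/31]
step 0: x' = x̄ + K·y = [-33/31, 28/31]
step 0: P' = (I − K·H)·P̄ = [270/31 -91/31; -91/31 34/31]
step 1: x̄ = F·x = [61/31, -28/31]
step 1: P̄ = F·P·Fᵀ + Q = [548/31 -125/31; -125/31 65/31]
step 1: y = z − H·x̄ = [-116/31]
step 1: S = H·P̄·Hᵀ + R = [414/31]
step 1: K = P̄·Hᵀ·S⁻¹ = [-173/414; -35/207]
step 1: x' = x̄ + K·y = [731/207, -56/207]
step 1: P' = (I − K·H)·P̄ = [6353/414 -1030/207; -1030/207 355/207]
step 2: x̄ = F·x = [-787/207, 56/207]
step 2: P̄ = F·P·Fᵀ + Q = [12011/414 -1385/207; -1385/207 562/207]
step 2: y = z − H·x̄ = [-412/207]
step 2: S = H·P̄·Hᵀ + R = [5921/414]
step 2: K = P̄·Hᵀ·S⁻¹ = [-3701/5921; -602/5921]
step 2: x' = x̄ + K·y = [-15145/5921, 2800/5921]
step 2: P' = (I − K·H)·P̄ = [138695/5921 -44998/5921; -44998/5921 15200/5921]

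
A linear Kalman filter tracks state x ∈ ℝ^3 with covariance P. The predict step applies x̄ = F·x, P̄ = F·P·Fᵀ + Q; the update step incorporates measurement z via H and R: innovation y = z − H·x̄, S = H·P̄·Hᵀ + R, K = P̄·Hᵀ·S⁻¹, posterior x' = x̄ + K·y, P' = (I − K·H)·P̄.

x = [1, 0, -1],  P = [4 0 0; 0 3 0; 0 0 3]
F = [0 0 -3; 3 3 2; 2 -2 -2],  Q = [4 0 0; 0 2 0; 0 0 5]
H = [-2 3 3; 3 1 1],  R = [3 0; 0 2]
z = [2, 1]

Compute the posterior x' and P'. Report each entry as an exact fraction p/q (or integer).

x̄ = F·x = [3, 1, 4]
P̄ = F·P·Fᵀ + Q = [31 -18 18; -18 77 -6; 18 -6 45]
y = z − H·x̄ = [-7, -13]
S = H·P̄·Hᵀ + R = [1117 144; 144 391]
K = P̄·Hᵀ·S⁻¹ = [-37634/416011 112809/416011; 94911/416011 -16867/416011; 18279/416011 92217/416011]
x' = x̄ + K·y = [44954/416011, -29095/416011, 337270/416011]
P' = (I − K·H)·P̄ = [71796/416011 -35085/416011 45315/416011; -35085/416011 8686747/416011 -8615226/416011; 45315/416011 -8615226/416011 8663715/416011]

x' = [44954/416011, -29095/416011, 337270/416011]
P' = [71796/416011 -35085/416011 45315/416011; -35085/416011 8686747/416011 -8615226/416011; 45315/416011 -8615226/416011 8663715/416011]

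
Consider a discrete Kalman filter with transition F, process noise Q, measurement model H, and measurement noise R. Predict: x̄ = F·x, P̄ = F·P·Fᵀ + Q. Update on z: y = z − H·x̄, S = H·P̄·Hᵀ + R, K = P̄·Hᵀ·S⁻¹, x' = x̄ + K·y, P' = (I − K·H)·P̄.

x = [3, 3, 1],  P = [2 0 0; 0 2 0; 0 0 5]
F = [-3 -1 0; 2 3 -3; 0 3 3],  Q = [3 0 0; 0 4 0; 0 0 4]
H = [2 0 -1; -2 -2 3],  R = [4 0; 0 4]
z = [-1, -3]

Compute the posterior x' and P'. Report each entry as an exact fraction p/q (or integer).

x̄ = F·x = [-12, 12, 12]
P̄ = F·P·Fᵀ + Q = [23 -18 -6; -18 75 -27; -6 -27 67]
y = z − H·x̄ = [35, -39]
S = H·P̄·Hᵀ + R = [187 -323; -323 1251]
K = P̄·Hᵀ·S⁻¹ = [7001/16201 85/953; -18561/32402 -579/1906; -3147/32402 359/1906]
x' = x̄ + K·y = [-5732/16201, 61533/16201, 20331/16201]
P' = (I − K·H)·P̄ = [49031/16201 53166/16201 70058/16201; 53166/16201 171858/16201 143454/16201; 70058/16201 143454/16201 146410/16201]

x' = [-5732/16201, 61533/16201, 20331/16201]
P' = [49031/16201 53166/16201 70058/16201; 53166/16201 171858/16201 143454/16201; 70058/16201 143454/16201 146410/16201]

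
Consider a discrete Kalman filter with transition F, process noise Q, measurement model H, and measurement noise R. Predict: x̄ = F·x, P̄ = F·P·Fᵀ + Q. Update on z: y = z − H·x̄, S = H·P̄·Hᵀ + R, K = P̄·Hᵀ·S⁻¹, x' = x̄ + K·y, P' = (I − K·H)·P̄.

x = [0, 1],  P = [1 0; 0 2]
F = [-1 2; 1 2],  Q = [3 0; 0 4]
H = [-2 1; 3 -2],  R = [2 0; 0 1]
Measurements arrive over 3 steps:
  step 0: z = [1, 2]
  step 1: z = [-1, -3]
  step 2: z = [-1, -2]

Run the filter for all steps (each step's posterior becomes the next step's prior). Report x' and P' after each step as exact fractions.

step 0: x' = [-5/14, -9/7], P' = [47/14 36/7; 36/7 170/21]
step 1: x' = [148232/56599, 299313/56599], P' = [680759/113198 529704/56599; 529704/56599 836714/56599]
step 2: x' = [111981271/22684610, 95836173/11342305], P' = [155691233/22684610 121294904/11342305; 121294904/11342305 574434802/34026915]

step 0: x̄ = F·x = [2, 2]
step 0: P̄ = F·P·Fᵀ + Q = [12 7; 7 13]
step 0: y = z − H·x̄ = [3, 0]
step 0: S = H·P̄·Hᵀ + R = [35 -49; -49 77]
step 0: K = P̄·Hᵀ·S⁻¹ = [-11/14 -3/14; -23/21 -16/21]
step 0: x' = x̄ + K·y = [-5/14, -9/7]
step 0: P' = (I − K·H)·P̄ = [47/14 36/7; 36/7 170/21]
step 1: x̄ = F·x = [-31/14, -41/14]
step 1: P̄ = F·P·Fᵀ + Q = [109/6 1219/42; 1219/42 2533/42]
step 1: y = z − H·x̄ = [-5/2, -31/14]
step 1: S = H·P̄·Hᵀ + R = [793/42 -1111/42; -1111/42 2413/42]
step 1: K = P̄·Hᵀ·S⁻¹ = [-151055/113198 -76539/113198; -111347/56599 -84316/56599]
step 1: x' = x̄ + K·y = [148232/56599, 299313/56599]
step 1: P' = (I − K·H)·P̄ = [680759/113198 529704/56599; 529704/56599 836714/56599]
step 2: x̄ = F·x = [450394/56599, 746858/56599]
step 2: P̄ = F·P·Fᵀ + Q = [3476433/113198 6012953/113198; 6012953/113198 12064895/113198]
step 2: y = z − H·x̄ = [97331/56599, 29336/56599]
step 2: S = H·P̄·Hᵀ + R = [2145211/113198 -2897717/113198; -2897717/113198 7505239/113198]
step 2: K = P̄·Hᵀ·S⁻¹ = [-34396329/22684610 -18105917/22684610; -76667311/34026915 -57215468/34026915]
step 2: x' = x̄ + K·y = [111981271/22684610, 95836173/11342305]
step 2: P' = (I − K·H)·P̄ = [155691233/22684610 121294904/11342305; 121294904/11342305 574434802/34026915]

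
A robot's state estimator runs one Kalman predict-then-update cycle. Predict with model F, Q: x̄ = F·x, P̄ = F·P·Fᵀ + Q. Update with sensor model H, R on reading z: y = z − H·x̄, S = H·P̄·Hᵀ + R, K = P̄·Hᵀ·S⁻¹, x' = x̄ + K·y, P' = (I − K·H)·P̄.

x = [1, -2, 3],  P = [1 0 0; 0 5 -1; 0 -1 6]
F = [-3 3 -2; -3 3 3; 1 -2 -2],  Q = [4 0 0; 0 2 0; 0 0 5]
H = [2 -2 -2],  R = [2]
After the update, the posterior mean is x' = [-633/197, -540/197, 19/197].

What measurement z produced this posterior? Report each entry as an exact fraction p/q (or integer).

x̄ = F·x = [-15, 0, -1]
P̄ = F·P·Fᵀ + Q = [94 15 -7; 15 92 -57; -7 -57 42]
S = H·P̄·Hᵀ + R = [394]
K = P̄·Hᵀ·S⁻¹ = [86/197; -20/197; 8/197]
x' − x̄ = [2322/197, -540/197, 216/197] = K·y
y = (KᵀK)⁻¹·Kᵀ·(x' − x̄) = [27]
z = y + H·x̄ = [27] + [-28] = [-1]

z = [-1]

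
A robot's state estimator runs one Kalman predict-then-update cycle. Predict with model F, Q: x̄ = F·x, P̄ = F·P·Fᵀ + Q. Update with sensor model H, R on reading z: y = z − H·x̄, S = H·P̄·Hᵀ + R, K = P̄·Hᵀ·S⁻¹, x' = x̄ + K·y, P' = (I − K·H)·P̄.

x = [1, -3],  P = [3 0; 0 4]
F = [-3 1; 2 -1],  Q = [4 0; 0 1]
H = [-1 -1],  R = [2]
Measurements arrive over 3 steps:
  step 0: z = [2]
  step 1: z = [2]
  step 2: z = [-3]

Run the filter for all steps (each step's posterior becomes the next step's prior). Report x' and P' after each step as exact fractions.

step 0: x̄ = F·x = [-6, 5]
step 0: P̄ = F·P·Fᵀ + Q = [35 -22; -22 17]
step 0: y = z − H·x̄ = [1]
step 0: S = H·P̄·Hᵀ + R = [10]
step 0: K = P̄·Hᵀ·S⁻¹ = [-13/10; 1/2]
step 0: x' = x̄ + K·y = [-73/10, 11/2]
step 0: P' = (I − K·H)·P̄ = [181/10 -31/2; -31/2 29/2]
step 1: x̄ = F·x = [137/5, -201/10]
step 1: P̄ = F·P·Fᵀ + Q = [1372/5 -1003/5; -1003/5 1499/10]
step 1: y = z − H·x̄ = [93/10]
step 1: S = H·P̄·Hᵀ + R = [251/10]
step 1: K = P̄·Hᵀ·S⁻¹ = [-738/251; 507/251]
step 1: x' = x̄ + K·y = [14/251, -330/251]
step 1: P' = (I − K·H)·P̄ = [14410/251 -12934/251; -12934/251 11920/251]
step 2: x̄ = F·x = [-372/251, 358/251]
step 2: P̄ = F·P·Fᵀ + Q = [220218/251 -163050/251; -163050/251 121547/251]
step 2: y = z − H·x̄ = [-767/251]
step 2: S = H·P̄·Hᵀ + R = [16167/251]
step 2: K = P̄·Hᵀ·S⁻¹ = [-19056/5389; 41503/16167]
step 2: x' = x̄ + K·y = [50244/5389, -103765/16167]
step 2: P' = (I − K·H)·P̄ = [387894/5389 -349782/5389; -349782/5389 966340/16167]

step 0: x' = [-73/10, 11/2], P' = [181/10 -31/2; -31/2 29/2]
step 1: x' = [14/251, -330/251], P' = [14410/251 -12934/251; -12934/251 11920/251]
step 2: x' = [50244/5389, -103765/16167], P' = [387894/5389 -349782/5389; -349782/5389 966340/16167]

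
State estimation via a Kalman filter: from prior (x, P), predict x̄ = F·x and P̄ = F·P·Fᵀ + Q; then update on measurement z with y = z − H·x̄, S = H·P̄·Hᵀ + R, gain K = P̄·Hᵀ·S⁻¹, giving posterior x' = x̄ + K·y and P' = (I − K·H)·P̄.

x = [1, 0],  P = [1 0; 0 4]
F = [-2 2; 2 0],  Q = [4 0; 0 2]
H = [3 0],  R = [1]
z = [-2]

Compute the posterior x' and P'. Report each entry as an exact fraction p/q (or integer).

x̄ = F·x = [-2, 2]
P̄ = F·P·Fᵀ + Q = [24 -4; -4 6]
y = z − H·x̄ = [4]
S = H·P̄·Hᵀ + R = [217]
K = P̄·Hᵀ·S⁻¹ = [72/217; -12/217]
x' = x̄ + K·y = [-146/217, 386/217]
P' = (I − K·H)·P̄ = [24/217 -4/217; -4/217 1158/217]

x' = [-146/217, 386/217]
P' = [24/217 -4/217; -4/217 1158/217]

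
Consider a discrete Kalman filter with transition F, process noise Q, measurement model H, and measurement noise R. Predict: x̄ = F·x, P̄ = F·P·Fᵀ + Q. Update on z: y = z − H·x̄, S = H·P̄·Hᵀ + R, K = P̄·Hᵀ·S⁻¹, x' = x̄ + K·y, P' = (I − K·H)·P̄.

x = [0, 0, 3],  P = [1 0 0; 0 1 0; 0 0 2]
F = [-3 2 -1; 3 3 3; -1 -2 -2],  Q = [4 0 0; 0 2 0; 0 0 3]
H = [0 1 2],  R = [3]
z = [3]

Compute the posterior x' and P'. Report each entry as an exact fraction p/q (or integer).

x' = [-27/7, 55/7, -20/7]
P' = [130/7 -67/7 32/7; -67/7 782/21 -397/21; 32/7 -397/21 215/21]

x̄ = F·x = [-3, 9, -6]
P̄ = F·P·Fᵀ + Q = [19 -9 3; -9 38 -21; 3 -21 16]
y = z − H·x̄ = [6]
S = H·P̄·Hᵀ + R = [21]
K = P̄·Hᵀ·S⁻¹ = [-1/7; -4/21; 11/21]
x' = x̄ + K·y = [-27/7, 55/7, -20/7]
P' = (I − K·H)·P̄ = [130/7 -67/7 32/7; -67/7 782/21 -397/21; 32/7 -397/21 215/21]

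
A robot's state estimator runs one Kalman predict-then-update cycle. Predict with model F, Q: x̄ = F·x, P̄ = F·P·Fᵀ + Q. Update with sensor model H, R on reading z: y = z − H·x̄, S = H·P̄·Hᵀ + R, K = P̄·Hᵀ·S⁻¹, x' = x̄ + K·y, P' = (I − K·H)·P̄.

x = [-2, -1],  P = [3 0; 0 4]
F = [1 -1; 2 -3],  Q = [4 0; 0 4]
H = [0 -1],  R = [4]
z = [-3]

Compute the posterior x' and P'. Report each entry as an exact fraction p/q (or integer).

x̄ = F·x = [-1, -1]
P̄ = F·P·Fᵀ + Q = [11 18; 18 52]
y = z − H·x̄ = [-4]
S = H·P̄·Hᵀ + R = [56]
K = P̄·Hᵀ·S⁻¹ = [-9/28; -13/14]
x' = x̄ + K·y = [2/7, 19/7]
P' = (I − K·H)·P̄ = [73/14 9/7; 9/7 26/7]

x' = [2/7, 19/7]
P' = [73/14 9/7; 9/7 26/7]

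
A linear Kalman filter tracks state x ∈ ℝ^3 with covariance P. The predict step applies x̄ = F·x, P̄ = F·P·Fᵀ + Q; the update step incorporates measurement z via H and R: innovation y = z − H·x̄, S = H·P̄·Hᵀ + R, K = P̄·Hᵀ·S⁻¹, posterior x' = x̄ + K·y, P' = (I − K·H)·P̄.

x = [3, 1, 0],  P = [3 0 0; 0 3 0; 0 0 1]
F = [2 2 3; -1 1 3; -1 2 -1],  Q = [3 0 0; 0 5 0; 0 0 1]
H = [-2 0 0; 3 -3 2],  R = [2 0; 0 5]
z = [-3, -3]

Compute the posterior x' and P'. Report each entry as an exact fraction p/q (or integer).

x̄ = F·x = [8, -2, -1]
P̄ = F·P·Fᵀ + Q = [36 9 3; 9 20 6; 3 6 17]
y = z − H·x̄ = [13, -31]
S = H·P̄·Hᵀ + R = [146 -174; -174 379]
K = P̄·Hᵀ·S⁻¹ = [-6075/12529 87/12529; -5238/12529 -3099/12529; 1038/12529 1303/12529]
x' = x̄ + K·y = [18560/12529, 2917/12529, -39428/12529]
P' = (I − K·H)·P̄ = [6075/12529 5238/12529 -1038/12529; 5238/12529 91217/12529 121221/12529; -1038/12529 121221/12529 186646/12529]

x' = [18560/12529, 2917/12529, -39428/12529]
P' = [6075/12529 5238/12529 -1038/12529; 5238/12529 91217/12529 121221/12529; -1038/12529 121221/12529 186646/12529]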